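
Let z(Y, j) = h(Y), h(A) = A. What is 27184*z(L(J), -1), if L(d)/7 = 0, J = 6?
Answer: 0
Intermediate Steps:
L(d) = 0 (L(d) = 7*0 = 0)
z(Y, j) = Y
27184*z(L(J), -1) = 27184*0 = 0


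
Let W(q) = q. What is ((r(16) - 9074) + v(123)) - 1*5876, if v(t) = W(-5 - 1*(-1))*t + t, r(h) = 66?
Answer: -15253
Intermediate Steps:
v(t) = -3*t (v(t) = (-5 - 1*(-1))*t + t = (-5 + 1)*t + t = -4*t + t = -3*t)
((r(16) - 9074) + v(123)) - 1*5876 = ((66 - 9074) - 3*123) - 1*5876 = (-9008 - 369) - 5876 = -9377 - 5876 = -15253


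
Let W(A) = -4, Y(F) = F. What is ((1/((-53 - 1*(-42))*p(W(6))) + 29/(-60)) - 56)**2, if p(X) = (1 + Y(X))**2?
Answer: 12511988449/3920400 ≈ 3191.5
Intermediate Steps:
p(X) = (1 + X)**2
((1/((-53 - 1*(-42))*p(W(6))) + 29/(-60)) - 56)**2 = ((1/((-53 - 1*(-42))*((1 - 4)**2)) + 29/(-60)) - 56)**2 = ((1/((-53 + 42)*((-3)**2)) + 29*(-1/60)) - 56)**2 = ((1/(-11*9) - 29/60) - 56)**2 = ((-1/11*1/9 - 29/60) - 56)**2 = ((-1/99 - 29/60) - 56)**2 = (-977/1980 - 56)**2 = (-111857/1980)**2 = 12511988449/3920400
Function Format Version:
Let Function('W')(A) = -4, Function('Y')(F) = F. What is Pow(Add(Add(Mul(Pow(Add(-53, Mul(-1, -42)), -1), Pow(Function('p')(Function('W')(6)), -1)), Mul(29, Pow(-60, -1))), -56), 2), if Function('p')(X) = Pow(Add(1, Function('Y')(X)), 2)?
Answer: Rational(12511988449, 3920400) ≈ 3191.5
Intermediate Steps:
Function('p')(X) = Pow(Add(1, X), 2)
Pow(Add(Add(Mul(Pow(Add(-53, Mul(-1, -42)), -1), Pow(Function('p')(Function('W')(6)), -1)), Mul(29, Pow(-60, -1))), -56), 2) = Pow(Add(Add(Mul(Pow(Add(-53, Mul(-1, -42)), -1), Pow(Pow(Add(1, -4), 2), -1)), Mul(29, Pow(-60, -1))), -56), 2) = Pow(Add(Add(Mul(Pow(Add(-53, 42), -1), Pow(Pow(-3, 2), -1)), Mul(29, Rational(-1, 60))), -56), 2) = Pow(Add(Add(Mul(Pow(-11, -1), Pow(9, -1)), Rational(-29, 60)), -56), 2) = Pow(Add(Add(Mul(Rational(-1, 11), Rational(1, 9)), Rational(-29, 60)), -56), 2) = Pow(Add(Add(Rational(-1, 99), Rational(-29, 60)), -56), 2) = Pow(Add(Rational(-977, 1980), -56), 2) = Pow(Rational(-111857, 1980), 2) = Rational(12511988449, 3920400)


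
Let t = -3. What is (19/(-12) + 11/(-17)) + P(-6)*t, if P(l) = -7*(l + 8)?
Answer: 8113/204 ≈ 39.770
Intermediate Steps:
P(l) = -56 - 7*l (P(l) = -7*(8 + l) = -56 - 7*l)
(19/(-12) + 11/(-17)) + P(-6)*t = (19/(-12) + 11/(-17)) + (-56 - 7*(-6))*(-3) = (19*(-1/12) + 11*(-1/17)) + (-56 + 42)*(-3) = (-19/12 - 11/17) - 14*(-3) = -455/204 + 42 = 8113/204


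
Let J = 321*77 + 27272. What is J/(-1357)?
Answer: -51989/1357 ≈ -38.312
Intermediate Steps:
J = 51989 (J = 24717 + 27272 = 51989)
J/(-1357) = 51989/(-1357) = 51989*(-1/1357) = -51989/1357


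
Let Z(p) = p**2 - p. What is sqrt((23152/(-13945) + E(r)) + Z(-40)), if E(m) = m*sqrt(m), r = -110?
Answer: sqrt(318596506360 - 21390932750*I*sqrt(110))/13945 ≈ 42.674 - 13.518*I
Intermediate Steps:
E(m) = m**(3/2)
sqrt((23152/(-13945) + E(r)) + Z(-40)) = sqrt((23152/(-13945) + (-110)**(3/2)) - 40*(-1 - 40)) = sqrt((23152*(-1/13945) - 110*I*sqrt(110)) - 40*(-41)) = sqrt((-23152/13945 - 110*I*sqrt(110)) + 1640) = sqrt(22846648/13945 - 110*I*sqrt(110))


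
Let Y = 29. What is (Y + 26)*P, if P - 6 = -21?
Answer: -825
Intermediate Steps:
P = -15 (P = 6 - 21 = -15)
(Y + 26)*P = (29 + 26)*(-15) = 55*(-15) = -825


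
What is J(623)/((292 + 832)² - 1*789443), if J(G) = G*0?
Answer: 0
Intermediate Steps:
J(G) = 0
J(623)/((292 + 832)² - 1*789443) = 0/((292 + 832)² - 1*789443) = 0/(1124² - 789443) = 0/(1263376 - 789443) = 0/473933 = 0*(1/473933) = 0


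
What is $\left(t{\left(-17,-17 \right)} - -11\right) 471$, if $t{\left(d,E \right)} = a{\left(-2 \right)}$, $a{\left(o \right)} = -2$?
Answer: $4239$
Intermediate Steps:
$t{\left(d,E \right)} = -2$
$\left(t{\left(-17,-17 \right)} - -11\right) 471 = \left(-2 - -11\right) 471 = \left(-2 + 11\right) 471 = 9 \cdot 471 = 4239$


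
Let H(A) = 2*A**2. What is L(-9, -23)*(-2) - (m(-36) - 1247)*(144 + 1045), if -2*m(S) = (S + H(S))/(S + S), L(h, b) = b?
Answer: 5846497/4 ≈ 1.4616e+6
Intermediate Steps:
m(S) = -(S + 2*S**2)/(4*S) (m(S) = -(S + 2*S**2)/(2*(S + S)) = -(S + 2*S**2)/(2*(2*S)) = -(S + 2*S**2)*1/(2*S)/2 = -(S + 2*S**2)/(4*S))
L(-9, -23)*(-2) - (m(-36) - 1247)*(144 + 1045) = -23*(-2) - ((-1/4 - 1/2*(-36)) - 1247)*(144 + 1045) = 46 - ((-1/4 + 18) - 1247)*1189 = 46 - (71/4 - 1247)*1189 = 46 - (-4917)*1189/4 = 46 - 1*(-5846313/4) = 46 + 5846313/4 = 5846497/4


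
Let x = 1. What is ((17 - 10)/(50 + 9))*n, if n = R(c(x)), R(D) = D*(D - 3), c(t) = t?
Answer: -14/59 ≈ -0.23729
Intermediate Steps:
R(D) = D*(-3 + D)
n = -2 (n = 1*(-3 + 1) = 1*(-2) = -2)
((17 - 10)/(50 + 9))*n = ((17 - 10)/(50 + 9))*(-2) = (7/59)*(-2) = -14/59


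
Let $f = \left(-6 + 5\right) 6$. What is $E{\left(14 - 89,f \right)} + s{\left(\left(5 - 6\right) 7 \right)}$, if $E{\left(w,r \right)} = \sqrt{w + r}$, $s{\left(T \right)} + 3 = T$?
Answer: $-10 + 9 i \approx -10.0 + 9.0 i$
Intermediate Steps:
$s{\left(T \right)} = -3 + T$
$f = -6$ ($f = \left(-1\right) 6 = -6$)
$E{\left(w,r \right)} = \sqrt{r + w}$
$E{\left(14 - 89,f \right)} + s{\left(\left(5 - 6\right) 7 \right)} = \sqrt{-6 + \left(14 - 89\right)} + \left(-3 + \left(5 - 6\right) 7\right) = \sqrt{-6 + \left(14 - 89\right)} - 10 = \sqrt{-6 - 75} - 10 = \sqrt{-81} - 10 = 9 i - 10 = -10 + 9 i$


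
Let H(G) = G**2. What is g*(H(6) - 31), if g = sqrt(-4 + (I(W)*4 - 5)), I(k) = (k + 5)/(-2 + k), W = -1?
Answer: 5*I*sqrt(129)/3 ≈ 18.93*I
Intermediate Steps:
I(k) = (5 + k)/(-2 + k)
g = I*sqrt(129)/3 (g = sqrt(-4 + (((5 - 1)/(-2 - 1))*4 - 5)) = sqrt(-4 + ((4/(-3))*4 - 5)) = sqrt(-4 + (-1/3*4*4 - 5)) = sqrt(-4 + (-4/3*4 - 5)) = sqrt(-4 + (-16/3 - 5)) = sqrt(-4 - 31/3) = sqrt(-43/3) = I*sqrt(129)/3 ≈ 3.7859*I)
g*(H(6) - 31) = (I*sqrt(129)/3)*(6**2 - 31) = (I*sqrt(129)/3)*(36 - 31) = (I*sqrt(129)/3)*5 = 5*I*sqrt(129)/3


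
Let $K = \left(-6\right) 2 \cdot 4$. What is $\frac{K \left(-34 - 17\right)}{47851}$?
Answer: $\frac{2448}{47851} \approx 0.051159$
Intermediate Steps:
$K = -48$ ($K = \left(-12\right) 4 = -48$)
$\frac{K \left(-34 - 17\right)}{47851} = \frac{\left(-48\right) \left(-34 - 17\right)}{47851} = - 48 \left(-34 - 17\right) \frac{1}{47851} = \left(-48\right) \left(-51\right) \frac{1}{47851} = 2448 \cdot \frac{1}{47851} = \frac{2448}{47851}$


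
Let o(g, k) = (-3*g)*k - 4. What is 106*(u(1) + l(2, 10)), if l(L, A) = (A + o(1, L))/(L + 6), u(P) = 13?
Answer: 1378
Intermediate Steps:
o(g, k) = -4 - 3*g*k (o(g, k) = -3*g*k - 4 = -4 - 3*g*k)
l(L, A) = (-4 + A - 3*L)/(6 + L) (l(L, A) = (A + (-4 - 3*1*L))/(L + 6) = (A + (-4 - 3*L))/(6 + L) = (-4 + A - 3*L)/(6 + L))
106*(u(1) + l(2, 10)) = 106*(13 + (-4 + 10 - 3*2)/(6 + 2)) = 106*(13 + (-4 + 10 - 6)/8) = 106*(13 + (⅛)*0) = 106*(13 + 0) = 106*13 = 1378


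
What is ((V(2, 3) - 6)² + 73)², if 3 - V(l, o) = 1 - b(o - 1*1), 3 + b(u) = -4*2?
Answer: 88804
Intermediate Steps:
b(u) = -11 (b(u) = -3 - 4*2 = -3 - 8 = -11)
V(l, o) = -9 (V(l, o) = 3 - (1 - 1*(-11)) = 3 - (1 + 11) = 3 - 1*12 = 3 - 12 = -9)
((V(2, 3) - 6)² + 73)² = ((-9 - 6)² + 73)² = ((-15)² + 73)² = (225 + 73)² = 298² = 88804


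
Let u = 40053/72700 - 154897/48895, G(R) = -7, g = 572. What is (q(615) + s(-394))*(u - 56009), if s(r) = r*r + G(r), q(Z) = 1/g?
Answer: -505100526276220471611/58093406800 ≈ -8.6946e+9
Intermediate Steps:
q(Z) = 1/572
u = -1860524093/710933300 (u = 40053*(1/72700) - 154897*1/48895 = 40053/72700 - 154897/48895 = -1860524093/710933300 ≈ -2.6170)
s(r) = -7 + r**2 (s(r) = r*r - 7 = r**2 - 7 = -7 + r**2)
(q(615) + s(-394))*(u - 56009) = (1/572 + (-7 + (-394)**2))*(-1860524093/710933300 - 56009) = (1/572 + (-7 + 155236))*(-39820523723793/710933300) = (1/572 + 155229)*(-39820523723793/710933300) = (88790989/572)*(-39820523723793/710933300) = -505100526276220471611/58093406800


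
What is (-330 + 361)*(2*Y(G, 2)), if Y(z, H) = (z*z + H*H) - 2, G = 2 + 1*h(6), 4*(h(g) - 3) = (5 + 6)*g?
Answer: 57567/2 ≈ 28784.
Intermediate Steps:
h(g) = 3 + 11*g/4 (h(g) = 3 + ((5 + 6)*g)/4 = 3 + (11*g)/4 = 3 + 11*g/4)
G = 43/2 (G = 2 + 1*(3 + (11/4)*6) = 2 + 1*(3 + 33/2) = 2 + 1*(39/2) = 2 + 39/2 = 43/2 ≈ 21.500)
Y(z, H) = -2 + H² + z² (Y(z, H) = (z² + H²) - 2 = (H² + z²) - 2 = -2 + H² + z²)
(-330 + 361)*(2*Y(G, 2)) = (-330 + 361)*(2*(-2 + 2² + (43/2)²)) = 31*(2*(-2 + 4 + 1849/4)) = 31*(2*(1857/4)) = 31*(1857/2) = 57567/2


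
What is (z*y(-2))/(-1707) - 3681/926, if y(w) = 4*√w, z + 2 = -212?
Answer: -3681/926 + 856*I*√2/1707 ≈ -3.9752 + 0.70918*I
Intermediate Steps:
z = -214 (z = -2 - 212 = -214)
(z*y(-2))/(-1707) - 3681/926 = -856*√(-2)/(-1707) - 3681/926 = -856*I*√2*(-1/1707) - 3681*1/926 = -856*I*√2*(-1/1707) - 3681/926 = 856*I*√2/1707 - 3681/926 = -3681/926 + 856*I*√2/1707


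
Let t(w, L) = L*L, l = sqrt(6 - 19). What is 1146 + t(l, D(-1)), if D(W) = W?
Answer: 1147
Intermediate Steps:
l = I*sqrt(13) (l = sqrt(-13) = I*sqrt(13) ≈ 3.6056*I)
t(w, L) = L**2
1146 + t(l, D(-1)) = 1146 + (-1)**2 = 1146 + 1 = 1147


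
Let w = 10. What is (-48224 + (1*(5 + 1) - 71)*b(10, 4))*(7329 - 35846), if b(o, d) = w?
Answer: 1393739858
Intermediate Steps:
b(o, d) = 10
(-48224 + (1*(5 + 1) - 71)*b(10, 4))*(7329 - 35846) = (-48224 + (1*(5 + 1) - 71)*10)*(7329 - 35846) = (-48224 + (1*6 - 71)*10)*(-28517) = (-48224 + (6 - 71)*10)*(-28517) = (-48224 - 65*10)*(-28517) = (-48224 - 650)*(-28517) = -48874*(-28517) = 1393739858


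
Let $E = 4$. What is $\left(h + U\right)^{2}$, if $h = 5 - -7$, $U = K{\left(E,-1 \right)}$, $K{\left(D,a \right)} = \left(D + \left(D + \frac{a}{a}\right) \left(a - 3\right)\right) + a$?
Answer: $25$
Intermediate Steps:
$K{\left(D,a \right)} = D + a + \left(1 + D\right) \left(-3 + a\right)$ ($K{\left(D,a \right)} = \left(D + \left(D + 1\right) \left(-3 + a\right)\right) + a = \left(D + \left(1 + D\right) \left(-3 + a\right)\right) + a = D + a + \left(1 + D\right) \left(-3 + a\right)$)
$U = -17$ ($U = -3 - 8 + 2 \left(-1\right) + 4 \left(-1\right) = -3 - 8 - 2 - 4 = -17$)
$h = 12$ ($h = 5 + 7 = 12$)
$\left(h + U\right)^{2} = \left(12 - 17\right)^{2} = \left(-5\right)^{2} = 25$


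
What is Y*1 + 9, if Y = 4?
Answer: 13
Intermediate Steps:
Y*1 + 9 = 4*1 + 9 = 4 + 9 = 13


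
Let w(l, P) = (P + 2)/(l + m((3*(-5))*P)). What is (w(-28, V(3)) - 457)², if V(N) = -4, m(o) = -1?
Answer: 175589001/841 ≈ 2.0879e+5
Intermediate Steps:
w(l, P) = (2 + P)/(-1 + l) (w(l, P) = (P + 2)/(l - 1) = (2 + P)/(-1 + l))
(w(-28, V(3)) - 457)² = ((2 - 4)/(-1 - 28) - 457)² = (-2/(-29) - 457)² = (-1/29*(-2) - 457)² = (2/29 - 457)² = (-13251/29)² = 175589001/841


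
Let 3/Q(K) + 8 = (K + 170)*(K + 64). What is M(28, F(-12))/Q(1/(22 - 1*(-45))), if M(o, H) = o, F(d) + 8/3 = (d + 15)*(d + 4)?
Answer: 1366962436/13467 ≈ 1.0150e+5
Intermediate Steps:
F(d) = -8/3 + (4 + d)*(15 + d) (F(d) = -8/3 + (d + 15)*(d + 4) = -8/3 + (15 + d)*(4 + d) = -8/3 + (4 + d)*(15 + d))
Q(K) = 3/(-8 + (64 + K)*(170 + K)) (Q(K) = 3/(-8 + (K + 170)*(K + 64)) = 3/(-8 + (170 + K)*(64 + K)) = 3/(-8 + (64 + K)*(170 + K)))
M(28, F(-12))/Q(1/(22 - 1*(-45))) = 28/((3/(10872 + (1/(22 - 1*(-45)))² + 234/(22 - 1*(-45))))) = 28/((3/(10872 + (1/(22 + 45))² + 234/(22 + 45)))) = 28/((3/(10872 + (1/67)² + 234/67))) = 28/((3/(10872 + (1/67)² + 234*(1/67)))) = 28/((3/(10872 + 1/4489 + 234/67))) = 28/((3/(48820087/4489))) = 28/((3*(4489/48820087))) = 28/(13467/48820087) = 28*(48820087/13467) = 1366962436/13467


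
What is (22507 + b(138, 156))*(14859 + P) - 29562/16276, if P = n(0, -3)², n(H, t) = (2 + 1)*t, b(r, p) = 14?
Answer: 210626300103/626 ≈ 3.3646e+8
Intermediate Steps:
n(H, t) = 3*t
P = 81 (P = (3*(-3))² = (-9)² = 81)
(22507 + b(138, 156))*(14859 + P) - 29562/16276 = (22507 + 14)*(14859 + 81) - 29562/16276 = 22521*14940 - 29562/16276 = 336463740 - 1*1137/626 = 336463740 - 1137/626 = 210626300103/626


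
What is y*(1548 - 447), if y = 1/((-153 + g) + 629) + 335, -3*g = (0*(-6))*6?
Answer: 175566561/476 ≈ 3.6884e+5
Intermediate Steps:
g = 0 (g = -0*(-6)*6/3 = -0*6 = -1/3*0 = 0)
y = 159461/476 (y = 1/((-153 + 0) + 629) + 335 = 1/(-153 + 629) + 335 = 1/476 + 335 = 159461/476 ≈ 335.00)
y*(1548 - 447) = 159461*(1548 - 447)/476 = (159461/476)*1101 = 175566561/476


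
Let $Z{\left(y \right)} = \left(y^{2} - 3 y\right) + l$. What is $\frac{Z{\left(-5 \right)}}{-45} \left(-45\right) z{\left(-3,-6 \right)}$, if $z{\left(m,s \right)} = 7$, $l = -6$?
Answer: $238$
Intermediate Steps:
$Z{\left(y \right)} = -6 + y^{2} - 3 y$ ($Z{\left(y \right)} = \left(y^{2} - 3 y\right) - 6 = -6 + y^{2} - 3 y$)
$\frac{Z{\left(-5 \right)}}{-45} \left(-45\right) z{\left(-3,-6 \right)} = \frac{-6 + \left(-5\right)^{2} - -15}{-45} \left(-45\right) 7 = \left(-6 + 25 + 15\right) \left(- \frac{1}{45}\right) \left(-45\right) 7 = 34 \left(- \frac{1}{45}\right) \left(-45\right) 7 = \left(- \frac{34}{45}\right) \left(-45\right) 7 = 34 \cdot 7 = 238$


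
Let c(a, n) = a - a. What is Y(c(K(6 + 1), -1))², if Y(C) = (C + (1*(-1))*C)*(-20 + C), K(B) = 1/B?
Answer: 0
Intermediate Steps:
c(a, n) = 0
Y(C) = 0 (Y(C) = (C - C)*(-20 + C) = 0*(-20 + C) = 0)
Y(c(K(6 + 1), -1))² = 0² = 0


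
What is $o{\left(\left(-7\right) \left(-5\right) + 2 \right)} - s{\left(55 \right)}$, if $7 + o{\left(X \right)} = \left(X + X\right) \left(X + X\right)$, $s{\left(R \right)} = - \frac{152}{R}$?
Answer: $\frac{300947}{55} \approx 5471.8$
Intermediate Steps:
$o{\left(X \right)} = -7 + 4 X^{2}$ ($o{\left(X \right)} = -7 + \left(X + X\right) \left(X + X\right) = -7 + 2 X 2 X = -7 + 4 X^{2}$)
$o{\left(\left(-7\right) \left(-5\right) + 2 \right)} - s{\left(55 \right)} = \left(-7 + 4 \left(\left(-7\right) \left(-5\right) + 2\right)^{2}\right) - - \frac{152}{55} = \left(-7 + 4 \left(35 + 2\right)^{2}\right) - \left(-152\right) \frac{1}{55} = \left(-7 + 4 \cdot 37^{2}\right) - - \frac{152}{55} = \left(-7 + 4 \cdot 1369\right) + \frac{152}{55} = \left(-7 + 5476\right) + \frac{152}{55} = 5469 + \frac{152}{55} = \frac{300947}{55}$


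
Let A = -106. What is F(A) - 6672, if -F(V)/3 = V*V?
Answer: -40380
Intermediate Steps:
F(V) = -3*V² (F(V) = -3*V*V = -3*V²)
F(A) - 6672 = -3*(-106)² - 6672 = -3*11236 - 6672 = -33708 - 6672 = -40380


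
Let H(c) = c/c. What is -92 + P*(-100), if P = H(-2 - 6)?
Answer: -192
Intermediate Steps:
H(c) = 1
P = 1
-92 + P*(-100) = -92 + 1*(-100) = -92 - 100 = -192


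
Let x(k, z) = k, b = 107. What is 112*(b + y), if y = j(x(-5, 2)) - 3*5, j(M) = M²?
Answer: 13104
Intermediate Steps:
y = 10 (y = (-5)² - 3*5 = 25 - 15 = 10)
112*(b + y) = 112*(107 + 10) = 112*117 = 13104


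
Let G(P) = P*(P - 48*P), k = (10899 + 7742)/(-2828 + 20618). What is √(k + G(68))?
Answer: I*√68780524861410/17790 ≈ 466.18*I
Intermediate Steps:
k = 18641/17790 ≈ 1.0478
G(P) = -47*P² (G(P) = P*(-47*P) = -47*P²)
√(k + G(68)) = √(18641/17790 - 47*68²) = √(18641/17790 - 47*4624) = √(18641/17790 - 217328) = √(-3866246479/17790) = I*√68780524861410/17790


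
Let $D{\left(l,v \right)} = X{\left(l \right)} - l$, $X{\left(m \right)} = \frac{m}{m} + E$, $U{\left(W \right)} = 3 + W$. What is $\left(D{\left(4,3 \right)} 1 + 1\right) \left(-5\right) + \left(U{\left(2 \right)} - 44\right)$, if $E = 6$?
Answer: $-59$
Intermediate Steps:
$X{\left(m \right)} = 7$ ($X{\left(m \right)} = \frac{m}{m} + 6 = 1 + 6 = 7$)
$D{\left(l,v \right)} = 7 - l$
$\left(D{\left(4,3 \right)} 1 + 1\right) \left(-5\right) + \left(U{\left(2 \right)} - 44\right) = \left(\left(7 - 4\right) 1 + 1\right) \left(-5\right) + \left(\left(3 + 2\right) - 44\right) = \left(\left(7 - 4\right) 1 + 1\right) \left(-5\right) + \left(5 - 44\right) = \left(3 \cdot 1 + 1\right) \left(-5\right) - 39 = \left(3 + 1\right) \left(-5\right) - 39 = 4 \left(-5\right) - 39 = -20 - 39 = -59$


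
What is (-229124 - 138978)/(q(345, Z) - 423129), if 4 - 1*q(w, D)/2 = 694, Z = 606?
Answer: 368102/424509 ≈ 0.86712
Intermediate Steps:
q(w, D) = -1380 (q(w, D) = 8 - 2*694 = 8 - 1388 = -1380)
(-229124 - 138978)/(q(345, Z) - 423129) = (-229124 - 138978)/(-1380 - 423129) = -368102/(-424509) = -368102*(-1/424509) = 368102/424509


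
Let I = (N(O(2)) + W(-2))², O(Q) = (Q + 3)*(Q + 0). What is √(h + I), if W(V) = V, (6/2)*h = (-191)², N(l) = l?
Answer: 13*√651/3 ≈ 110.56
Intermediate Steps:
O(Q) = Q*(3 + Q) (O(Q) = (3 + Q)*Q = Q*(3 + Q))
h = 36481/3 (h = (⅓)*(-191)² = (⅓)*36481 = 36481/3 ≈ 12160.)
I = 64 (I = (2*(3 + 2) - 2)² = (2*5 - 2)² = (10 - 2)² = 8² = 64)
√(h + I) = √(36481/3 + 64) = √(36673/3) = 13*√651/3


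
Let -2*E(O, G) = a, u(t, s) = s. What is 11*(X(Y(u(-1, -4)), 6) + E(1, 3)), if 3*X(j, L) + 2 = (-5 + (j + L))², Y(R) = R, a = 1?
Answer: 121/6 ≈ 20.167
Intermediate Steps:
E(O, G) = -½ (E(O, G) = -½*1 = -½)
X(j, L) = -⅔ + (-5 + L + j)²/3 (X(j, L) = -⅔ + (-5 + (j + L))²/3 = -⅔ + (-5 + (L + j))²/3 = -⅔ + (-5 + L + j)²/3)
11*(X(Y(u(-1, -4)), 6) + E(1, 3)) = 11*((-⅔ + (-5 + 6 - 4)²/3) - ½) = 11*((-⅔ + (⅓)*(-3)²) - ½) = 11*((-⅔ + (⅓)*9) - ½) = 11*((-⅔ + 3) - ½) = 11*(7/3 - ½) = 11*(11/6) = 121/6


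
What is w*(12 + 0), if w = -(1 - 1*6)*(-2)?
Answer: -120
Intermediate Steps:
w = -10 (w = -(1 - 6)*(-2) = -1*(-5)*(-2) = 5*(-2) = -10)
w*(12 + 0) = -10*(12 + 0) = -10*12 = -120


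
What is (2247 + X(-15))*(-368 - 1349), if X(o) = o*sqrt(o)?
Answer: -3858099 + 25755*I*sqrt(15) ≈ -3.8581e+6 + 99749.0*I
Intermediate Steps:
X(o) = o**(3/2)
(2247 + X(-15))*(-368 - 1349) = (2247 + (-15)**(3/2))*(-368 - 1349) = (2247 - 15*I*sqrt(15))*(-1717) = -3858099 + 25755*I*sqrt(15)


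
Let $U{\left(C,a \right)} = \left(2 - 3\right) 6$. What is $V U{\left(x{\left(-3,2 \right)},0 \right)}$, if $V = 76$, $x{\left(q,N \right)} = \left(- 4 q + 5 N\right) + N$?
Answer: $-456$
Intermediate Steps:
$x{\left(q,N \right)} = - 4 q + 6 N$
$U{\left(C,a \right)} = -6$ ($U{\left(C,a \right)} = \left(-1\right) 6 = -6$)
$V U{\left(x{\left(-3,2 \right)},0 \right)} = 76 \left(-6\right) = -456$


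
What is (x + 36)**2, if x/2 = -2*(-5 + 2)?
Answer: 2304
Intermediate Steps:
x = 12 (x = 2*(-2*(-5 + 2)) = 2*(-2*(-3)) = 2*6 = 12)
(x + 36)**2 = (12 + 36)**2 = 48**2 = 2304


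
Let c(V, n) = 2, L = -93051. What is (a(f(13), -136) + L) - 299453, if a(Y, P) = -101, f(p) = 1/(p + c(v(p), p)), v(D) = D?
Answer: -392605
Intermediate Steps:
f(p) = 1/(2 + p) (f(p) = 1/(p + 2) = 1/(2 + p))
(a(f(13), -136) + L) - 299453 = (-101 - 93051) - 299453 = -93152 - 299453 = -392605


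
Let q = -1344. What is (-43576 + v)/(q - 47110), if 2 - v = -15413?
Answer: 4023/6922 ≈ 0.58119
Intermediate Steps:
v = 15415 (v = 2 - 1*(-15413) = 2 + 15413 = 15415)
(-43576 + v)/(q - 47110) = (-43576 + 15415)/(-1344 - 47110) = -28161/(-48454) = -28161*(-1/48454) = 4023/6922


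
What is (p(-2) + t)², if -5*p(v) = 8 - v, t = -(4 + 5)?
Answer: 121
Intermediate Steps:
t = -9 (t = -1*9 = -9)
p(v) = -8/5 + v/5 (p(v) = -(8 - v)/5 = -8/5 + v/5)
(p(-2) + t)² = ((-8/5 + (⅕)*(-2)) - 9)² = ((-8/5 - ⅖) - 9)² = (-2 - 9)² = (-11)² = 121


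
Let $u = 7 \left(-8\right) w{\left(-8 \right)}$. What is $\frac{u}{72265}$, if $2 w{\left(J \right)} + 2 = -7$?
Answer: $\frac{252}{72265} \approx 0.0034872$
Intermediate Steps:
$w{\left(J \right)} = - \frac{9}{2}$ ($w{\left(J \right)} = -1 + \frac{1}{2} \left(-7\right) = -1 - \frac{7}{2} = - \frac{9}{2}$)
$u = 252$ ($u = 7 \left(-8\right) \left(- \frac{9}{2}\right) = \left(-56\right) \left(- \frac{9}{2}\right) = 252$)
$\frac{u}{72265} = \frac{252}{72265}$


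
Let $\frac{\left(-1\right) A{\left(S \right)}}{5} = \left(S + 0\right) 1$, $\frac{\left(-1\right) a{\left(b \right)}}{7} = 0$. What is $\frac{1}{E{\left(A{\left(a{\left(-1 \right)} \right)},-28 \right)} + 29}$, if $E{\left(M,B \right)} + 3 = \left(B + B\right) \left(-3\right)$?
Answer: $\frac{1}{194} \approx 0.0051546$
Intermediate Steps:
$a{\left(b \right)} = 0$ ($a{\left(b \right)} = \left(-7\right) 0 = 0$)
$A{\left(S \right)} = - 5 S$ ($A{\left(S \right)} = - 5 \left(S + 0\right) 1 = - 5 S 1 = - 5 S$)
$E{\left(M,B \right)} = -3 - 6 B$ ($E{\left(M,B \right)} = -3 + \left(B + B\right) \left(-3\right) = -3 + 2 B \left(-3\right) = -3 - 6 B$)
$\frac{1}{E{\left(A{\left(a{\left(-1 \right)} \right)},-28 \right)} + 29} = \frac{1}{\left(-3 - -168\right) + 29} = \frac{1}{\left(-3 + 168\right) + 29} = \frac{1}{165 + 29} = \frac{1}{194}$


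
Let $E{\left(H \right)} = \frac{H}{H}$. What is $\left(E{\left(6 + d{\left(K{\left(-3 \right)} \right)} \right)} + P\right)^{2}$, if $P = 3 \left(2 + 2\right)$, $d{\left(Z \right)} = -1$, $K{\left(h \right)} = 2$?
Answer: $169$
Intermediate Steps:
$E{\left(H \right)} = 1$
$P = 12$ ($P = 3 \cdot 4 = 12$)
$\left(E{\left(6 + d{\left(K{\left(-3 \right)} \right)} \right)} + P\right)^{2} = \left(1 + 12\right)^{2} = 13^{2} = 169$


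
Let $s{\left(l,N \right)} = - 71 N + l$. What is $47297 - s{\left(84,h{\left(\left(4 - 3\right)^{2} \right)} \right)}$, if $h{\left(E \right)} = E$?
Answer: $47284$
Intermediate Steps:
$s{\left(l,N \right)} = l - 71 N$
$47297 - s{\left(84,h{\left(\left(4 - 3\right)^{2} \right)} \right)} = 47297 - \left(84 - 71 \left(4 - 3\right)^{2}\right) = 47297 - \left(84 - 71 \cdot 1^{2}\right) = 47297 - \left(84 - 71\right) = 47297 - 13 = 47284$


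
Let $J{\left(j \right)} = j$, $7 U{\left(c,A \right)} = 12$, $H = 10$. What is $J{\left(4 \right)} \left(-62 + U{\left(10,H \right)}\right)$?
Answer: $- \frac{1688}{7} \approx -241.14$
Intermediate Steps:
$U{\left(c,A \right)} = \frac{12}{7}$ ($U{\left(c,A \right)} = \frac{1}{7} \cdot 12 = \frac{12}{7}$)
$J{\left(4 \right)} \left(-62 + U{\left(10,H \right)}\right) = 4 \left(-62 + \frac{12}{7}\right) = 4 \left(- \frac{422}{7}\right) = - \frac{1688}{7}$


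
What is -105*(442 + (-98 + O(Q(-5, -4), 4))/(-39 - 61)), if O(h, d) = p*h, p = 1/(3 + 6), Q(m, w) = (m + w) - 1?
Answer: -697711/15 ≈ -46514.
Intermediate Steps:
Q(m, w) = -1 + m + w
p = 1/9 ≈ 0.11111
O(h, d) = h/9
-105*(442 + (-98 + O(Q(-5, -4), 4))/(-39 - 61)) = -105*(442 + (-98 + (-1 - 5 - 4)/9)/(-39 - 61)) = -105*(442 + (-98 + (1/9)*(-10))/(-100)) = -105*(442 + (-98 - 10/9)*(-1/100)) = -105*(442 - 892/9*(-1/100)) = -105*(442 + 223/225) = -105*99673/225 = -697711/15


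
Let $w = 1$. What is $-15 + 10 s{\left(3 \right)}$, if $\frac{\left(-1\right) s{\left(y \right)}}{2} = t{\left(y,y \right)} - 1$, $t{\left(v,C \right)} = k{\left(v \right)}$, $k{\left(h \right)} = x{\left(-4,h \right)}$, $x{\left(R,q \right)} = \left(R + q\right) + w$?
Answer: $5$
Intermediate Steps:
$x{\left(R,q \right)} = 1 + R + q$ ($x{\left(R,q \right)} = \left(R + q\right) + 1 = 1 + R + q$)
$k{\left(h \right)} = -3 + h$ ($k{\left(h \right)} = 1 - 4 + h = -3 + h$)
$t{\left(v,C \right)} = -3 + v$
$s{\left(y \right)} = 8 - 2 y$ ($s{\left(y \right)} = - 2 \left(\left(-3 + y\right) - 1\right) = - 2 \left(-4 + y\right) = 8 - 2 y$)
$-15 + 10 s{\left(3 \right)} = -15 + 10 \left(8 - 6\right) = -15 + 10 \cdot 2 = -15 + 20 = 5$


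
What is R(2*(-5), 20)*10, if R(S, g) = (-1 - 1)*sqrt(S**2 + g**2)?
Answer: -200*sqrt(5) ≈ -447.21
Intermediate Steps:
R(S, g) = -2*sqrt(S**2 + g**2)
R(2*(-5), 20)*10 = -2*sqrt((2*(-5))**2 + 20**2)*10 = -2*sqrt((-10)**2 + 400)*10 = -2*sqrt(100 + 400)*10 = -20*sqrt(5)*10 = -200*sqrt(5)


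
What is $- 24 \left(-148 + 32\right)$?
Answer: $2784$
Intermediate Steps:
$- 24 \left(-148 + 32\right) = \left(-24\right) \left(-116\right) = 2784$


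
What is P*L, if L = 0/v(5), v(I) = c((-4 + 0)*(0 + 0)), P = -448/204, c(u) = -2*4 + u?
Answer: 0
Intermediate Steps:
c(u) = -8 + u
P = -112/51 (P = -448*1/204 = -112/51 ≈ -2.1961)
v(I) = -8 (v(I) = -8 + (-4 + 0)*(0 + 0) = -8 - 4*0 = -8 + 0 = -8)
L = 0 (L = 0/(-8) = 0*(-⅛) = 0)
P*L = -112/51*0 = 0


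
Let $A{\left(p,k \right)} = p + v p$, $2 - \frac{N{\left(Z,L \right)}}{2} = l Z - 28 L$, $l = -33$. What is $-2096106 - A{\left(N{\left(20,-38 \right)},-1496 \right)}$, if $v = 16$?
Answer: $-2082438$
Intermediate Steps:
$N{\left(Z,L \right)} = 4 + 56 L + 66 Z$ ($N{\left(Z,L \right)} = 4 - 2 \left(- 33 Z - 28 L\right) = 4 + \left(56 L + 66 Z\right) = 4 + 56 L + 66 Z$)
$A{\left(p,k \right)} = 17 p$ ($A{\left(p,k \right)} = p + 16 p = 17 p$)
$-2096106 - A{\left(N{\left(20,-38 \right)},-1496 \right)} = -2096106 - 17 \left(4 + 56 \left(-38\right) + 66 \cdot 20\right) = -2096106 - 17 \left(4 - 2128 + 1320\right) = -2096106 - 17 \left(-804\right) = -2096106 - -13668 = -2096106 + 13668 = -2082438$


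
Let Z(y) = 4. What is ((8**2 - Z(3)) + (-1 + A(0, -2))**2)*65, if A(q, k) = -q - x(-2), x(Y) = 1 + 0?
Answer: 4160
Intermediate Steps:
x(Y) = 1
A(q, k) = -1 - q (A(q, k) = -q - 1*1 = -q - 1 = -1 - q)
((8**2 - Z(3)) + (-1 + A(0, -2))**2)*65 = ((8**2 - 1*4) + (-1 + (-1 - 1*0))**2)*65 = ((64 - 4) + (-1 + (-1 + 0))**2)*65 = (60 + (-1 - 1)**2)*65 = (60 + (-2)**2)*65 = (60 + 4)*65 = 64*65 = 4160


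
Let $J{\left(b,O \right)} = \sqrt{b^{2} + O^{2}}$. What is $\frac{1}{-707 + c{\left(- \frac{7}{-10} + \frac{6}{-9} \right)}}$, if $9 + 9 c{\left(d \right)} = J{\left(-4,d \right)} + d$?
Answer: $- \frac{573477}{406019432} - \frac{3 \sqrt{14401}}{406019432} \approx -0.0014133$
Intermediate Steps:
$J{\left(b,O \right)} = \sqrt{O^{2} + b^{2}}$
$c{\left(d \right)} = -1 + \frac{d}{9} + \frac{\sqrt{16 + d^{2}}}{9}$ ($c{\left(d \right)} = -1 + \frac{\sqrt{d^{2} + \left(-4\right)^{2}} + d}{9} = -1 + \frac{\sqrt{d^{2} + 16} + d}{9} = -1 + \frac{\sqrt{16 + d^{2}} + d}{9} = -1 + \frac{d + \sqrt{16 + d^{2}}}{9} = -1 + \left(\frac{d}{9} + \frac{\sqrt{16 + d^{2}}}{9}\right) = -1 + \frac{d}{9} + \frac{\sqrt{16 + d^{2}}}{9}$)
$\frac{1}{-707 + c{\left(- \frac{7}{-10} + \frac{6}{-9} \right)}} = \frac{1}{-707 + \left(-1 + \frac{- \frac{7}{-10} + \frac{6}{-9}}{9} + \frac{\sqrt{16 + \left(- \frac{7}{-10} + \frac{6}{-9}\right)^{2}}}{9}\right)} = \frac{1}{-707 + \left(-1 + \frac{\left(-7\right) \left(- \frac{1}{10}\right) + 6 \left(- \frac{1}{9}\right)}{9} + \frac{\sqrt{16 + \left(\left(-7\right) \left(- \frac{1}{10}\right) + 6 \left(- \frac{1}{9}\right)\right)^{2}}}{9}\right)} = \frac{1}{-707 + \left(-1 + \frac{\frac{7}{10} - \frac{2}{3}}{9} + \frac{\sqrt{16 + \left(\frac{7}{10} - \frac{2}{3}\right)^{2}}}{9}\right)} = \frac{1}{-707 + \left(-1 + \frac{1}{9} \cdot \frac{1}{30} + \frac{\sqrt{16 + \left(\frac{1}{30}\right)^{2}}}{9}\right)} = \frac{1}{-707 + \left(-1 + \frac{1}{270} + \frac{\sqrt{16 + \frac{1}{900}}}{9}\right)} = \frac{1}{-707 + \left(-1 + \frac{1}{270} + \frac{\sqrt{\frac{14401}{900}}}{9}\right)} = \frac{1}{-707 + \left(-1 + \frac{1}{270} + \frac{\frac{1}{30} \sqrt{14401}}{9}\right)} = \frac{1}{-707 + \left(-1 + \frac{1}{270} + \frac{\sqrt{14401}}{270}\right)} = \frac{1}{-707 - \left(\frac{269}{270} - \frac{\sqrt{14401}}{270}\right)} = \frac{1}{- \frac{191159}{270} + \frac{\sqrt{14401}}{270}}$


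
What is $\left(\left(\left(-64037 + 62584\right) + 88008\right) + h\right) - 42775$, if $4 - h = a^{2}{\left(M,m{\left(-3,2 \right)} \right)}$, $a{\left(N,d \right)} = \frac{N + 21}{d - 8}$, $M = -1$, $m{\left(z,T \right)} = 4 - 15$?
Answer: $\frac{15805624}{361} \approx 43783.0$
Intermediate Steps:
$m{\left(z,T \right)} = -11$ ($m{\left(z,T \right)} = 4 - 15 = -11$)
$a{\left(N,d \right)} = \frac{21 + N}{-8 + d}$
$h = \frac{1044}{361}$ ($h = 4 - \left(\frac{21 - 1}{-8 - 11}\right)^{2} = 4 - \left(\frac{1}{-19} \cdot 20\right)^{2} = 4 - \left(\left(- \frac{1}{19}\right) 20\right)^{2} = 4 - \left(- \frac{20}{19}\right)^{2} = 4 - \frac{400}{361} = \frac{1044}{361} \approx 2.892$)
$\left(\left(\left(-64037 + 62584\right) + 88008\right) + h\right) - 42775 = \left(\left(\left(-64037 + 62584\right) + 88008\right) + \frac{1044}{361}\right) - 42775 = \left(\left(-1453 + 88008\right) + \frac{1044}{361}\right) - 42775 = \left(86555 + \frac{1044}{361}\right) - 42775 = \frac{31247399}{361} - 42775 = \frac{15805624}{361}$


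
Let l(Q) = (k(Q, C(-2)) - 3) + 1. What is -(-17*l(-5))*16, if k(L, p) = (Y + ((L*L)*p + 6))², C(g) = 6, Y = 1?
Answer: 6703984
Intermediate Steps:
k(L, p) = (7 + p*L²)² (k(L, p) = (1 + ((L*L)*p + 6))² = (1 + (L²*p + 6))² = (1 + (p*L² + 6))² = (1 + (6 + p*L²))² = (7 + p*L²)²)
l(Q) = -2 + (7 + 6*Q²)² (l(Q) = ((7 + 6*Q²)² - 3) + 1 = (-3 + (7 + 6*Q²)²) + 1 = -2 + (7 + 6*Q²)²)
-(-17*l(-5))*16 = -(-17*(-2 + (7 + 6*(-5)²)²))*16 = -(-17*(-2 + (7 + 6*25)²))*16 = -(-17*(-2 + (7 + 150)²))*16 = -(-17*(-2 + 157²))*16 = -(-17*(-2 + 24649))*16 = -(-17*24647)*16 = -(-418999)*16 = -1*(-6703984) = 6703984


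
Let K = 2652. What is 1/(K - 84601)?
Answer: -1/81949 ≈ -1.2203e-5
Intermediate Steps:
1/(K - 84601) = 1/(2652 - 84601) = 1/(-81949) = -1/81949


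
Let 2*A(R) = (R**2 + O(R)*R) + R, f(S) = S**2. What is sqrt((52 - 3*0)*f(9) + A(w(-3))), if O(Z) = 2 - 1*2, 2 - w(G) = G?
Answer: sqrt(4227) ≈ 65.015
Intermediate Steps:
w(G) = 2 - G
O(Z) = 0 (O(Z) = 2 - 2 = 0)
A(R) = R/2 + R**2/2 (A(R) = ((R**2 + 0*R) + R)/2 = ((R**2 + 0) + R)/2 = (R**2 + R)/2 = (R + R**2)/2 = R/2 + R**2/2)
sqrt((52 - 3*0)*f(9) + A(w(-3))) = sqrt((52 - 3*0)*9**2 + (2 - 1*(-3))*(1 + (2 - 1*(-3)))/2) = sqrt((52 + 0)*81 + (2 + 3)*(1 + (2 + 3))/2) = sqrt(52*81 + (1/2)*5*(1 + 5)) = sqrt(4212 + (1/2)*5*6) = sqrt(4212 + 15) = sqrt(4227)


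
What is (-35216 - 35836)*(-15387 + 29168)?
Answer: -979167612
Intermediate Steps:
(-35216 - 35836)*(-15387 + 29168) = -71052*13781 = -979167612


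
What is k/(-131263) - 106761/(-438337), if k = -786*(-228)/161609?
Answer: 2264672663933991/9298566465236279 ≈ 0.24355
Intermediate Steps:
k = 179208/161609 (k = 179208*(1/161609) = 179208/161609 ≈ 1.1089)
k/(-131263) - 106761/(-438337) = (179208/161609)/(-131263) - 106761/(-438337) = (179208/161609)*(-1/131263) - 106761*(-1/438337) = -179208/21213282167 + 106761/438337 = 2264672663933991/9298566465236279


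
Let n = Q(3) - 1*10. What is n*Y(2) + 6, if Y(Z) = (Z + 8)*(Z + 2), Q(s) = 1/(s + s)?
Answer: -1162/3 ≈ -387.33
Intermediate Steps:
Q(s) = 1/(2*s)
n = -59/6 (n = (½)/3 - 1*10 = (½)*(⅓) - 10 = ⅙ - 10 = -59/6 ≈ -9.8333)
Y(Z) = (2 + Z)*(8 + Z) (Y(Z) = (8 + Z)*(2 + Z) = (2 + Z)*(8 + Z))
n*Y(2) + 6 = -59*(16 + 2² + 10*2)/6 + 6 = -59*(16 + 4 + 20)/6 + 6 = -59/6*40 + 6 = -1180/3 + 6 = -1162/3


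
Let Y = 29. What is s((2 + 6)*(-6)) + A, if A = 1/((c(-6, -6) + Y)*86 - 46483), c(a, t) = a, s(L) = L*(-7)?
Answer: 14953679/44505 ≈ 336.00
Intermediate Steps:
s(L) = -7*L
A = -1/44505 (A = 1/((-6 + 29)*86 - 46483) = 1/(23*86 - 46483) = 1/(1978 - 46483) = 1/(-44505) = -1/44505 ≈ -2.2469e-5)
s((2 + 6)*(-6)) + A = -7*(2 + 6)*(-6) - 1/44505 = -56*(-6) - 1/44505 = -7*(-48) - 1/44505 = 336 - 1/44505 = 14953679/44505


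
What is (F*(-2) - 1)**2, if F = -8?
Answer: 225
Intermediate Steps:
(F*(-2) - 1)**2 = (-8*(-2) - 1)**2 = (16 - 1)**2 = 15**2 = 225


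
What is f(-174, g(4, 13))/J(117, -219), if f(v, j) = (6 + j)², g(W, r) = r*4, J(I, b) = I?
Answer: 3364/117 ≈ 28.752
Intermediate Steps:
g(W, r) = 4*r
f(-174, g(4, 13))/J(117, -219) = (6 + 4*13)²/117 = (6 + 52)²*(1/117) = 58²*(1/117) = 3364*(1/117) = 3364/117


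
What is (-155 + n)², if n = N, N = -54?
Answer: 43681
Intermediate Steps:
n = -54
(-155 + n)² = (-155 - 54)² = (-209)² = 43681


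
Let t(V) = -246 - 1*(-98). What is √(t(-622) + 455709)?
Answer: √455561 ≈ 674.95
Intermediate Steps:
t(V) = -148 (t(V) = -246 + 98 = -148)
√(t(-622) + 455709) = √(-148 + 455709) = √455561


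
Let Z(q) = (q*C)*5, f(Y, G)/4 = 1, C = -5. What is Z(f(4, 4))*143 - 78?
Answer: -14378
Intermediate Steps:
f(Y, G) = 4 (f(Y, G) = 4*1 = 4)
Z(q) = -25*q (Z(q) = (q*(-5))*5 = -5*q*5 = -25*q)
Z(f(4, 4))*143 - 78 = -25*4*143 - 78 = -100*143 - 78 = -14300 - 78 = -14378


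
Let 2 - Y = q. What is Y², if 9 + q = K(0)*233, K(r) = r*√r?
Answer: 121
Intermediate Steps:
K(r) = r^(3/2)
q = -9 (q = -9 + 0^(3/2)*233 = -9 + 0*233 = -9 + 0 = -9)
Y = 11 (Y = 2 - 1*(-9) = 2 + 9 = 11)
Y² = 11² = 121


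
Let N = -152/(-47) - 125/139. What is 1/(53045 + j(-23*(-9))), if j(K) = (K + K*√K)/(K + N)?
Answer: 49605585070036912/2631377123081202658097 - 2774139357456*√23/2631377123081202658097 ≈ 1.8847e-5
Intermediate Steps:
N = 15253/6533 (N = -152*(-1/47) - 125*1/139 = 152/47 - 125/139 = 15253/6533 ≈ 2.3348)
j(K) = (K + K^(3/2))/(15253/6533 + K) (j(K) = (K + K*√K)/(K + 15253/6533) = (K + K^(3/2))/(15253/6533 + K))
1/(53045 + j(-23*(-9))) = 1/(53045 + 6533*(-23*(-9) + (-23*(-9))^(3/2))/(15253 + 6533*(-23*(-9)))) = 1/(53045 + 6533*(207 + 207^(3/2))/(15253 + 6533*207)) = 1/(53045 + 6533*(207 + 621*√23)/(15253 + 1352331)) = 1/(53045 + 6533*(207 + 621*√23)/1367584) = 1/(53045 + 6533*(1/1367584)*(207 + 621*√23)) = 1/(53045 + (1352331/1367584 + 4056993*√23/1367584)) = 1/(72544845611/1367584 + 4056993*√23/1367584)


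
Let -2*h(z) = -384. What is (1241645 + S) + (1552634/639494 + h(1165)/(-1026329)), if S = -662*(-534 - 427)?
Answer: 616239056080126870/328165618763 ≈ 1.8778e+6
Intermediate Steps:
S = 636182 (S = -662*(-961) = 636182)
h(z) = 192 (h(z) = -1/2*(-384) = 192)
(1241645 + S) + (1552634/639494 + h(1165)/(-1026329)) = (1241645 + 636182) + (1552634/639494 + 192/(-1026329)) = 1877827 + (1552634*(1/639494) + 192*(-1/1026329)) = 1877827 + (776317/319747 - 192/1026329) = 1877827 + 796695258869/328165618763 = 616239056080126870/328165618763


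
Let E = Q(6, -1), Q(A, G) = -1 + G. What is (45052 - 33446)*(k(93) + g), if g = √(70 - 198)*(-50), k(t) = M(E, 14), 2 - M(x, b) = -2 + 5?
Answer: -11606 - 4642400*I*√2 ≈ -11606.0 - 6.5653e+6*I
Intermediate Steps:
E = -2 (E = -1 - 1 = -2)
M(x, b) = -1 (M(x, b) = 2 - (-2 + 5) = 2 - 1*3 = 2 - 3 = -1)
k(t) = -1
g = -400*I*√2 (g = √(-128)*(-50) = (8*I*√2)*(-50) = -400*I*√2 ≈ -565.69*I)
(45052 - 33446)*(k(93) + g) = (45052 - 33446)*(-1 - 400*I*√2) = 11606*(-1 - 400*I*√2) = -11606 - 4642400*I*√2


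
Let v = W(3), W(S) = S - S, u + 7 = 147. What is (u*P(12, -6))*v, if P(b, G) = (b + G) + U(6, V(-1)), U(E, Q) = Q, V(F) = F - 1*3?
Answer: 0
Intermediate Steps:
u = 140 (u = -7 + 147 = 140)
V(F) = -3 + F (V(F) = F - 3 = -3 + F)
W(S) = 0
P(b, G) = -4 + G + b (P(b, G) = (b + G) + (-3 - 1) = (G + b) - 4 = -4 + G + b)
v = 0
(u*P(12, -6))*v = (140*(-4 - 6 + 12))*0 = (140*2)*0 = 280*0 = 0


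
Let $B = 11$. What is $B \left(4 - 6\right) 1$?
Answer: $-22$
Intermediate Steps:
$B \left(4 - 6\right) 1 = 11 \left(4 - 6\right) 1 = 11 \left(-2\right) 1 = \left(-22\right) 1 = -22$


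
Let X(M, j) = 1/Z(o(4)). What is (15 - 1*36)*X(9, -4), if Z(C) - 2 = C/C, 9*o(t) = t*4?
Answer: -7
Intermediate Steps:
o(t) = 4*t/9 (o(t) = (t*4)/9 = (4*t)/9 = 4*t/9)
Z(C) = 3 (Z(C) = 2 + C/C = 2 + 1 = 3)
X(M, j) = 1/3
(15 - 1*36)*X(9, -4) = (15 - 1*36)*(1/3) = (15 - 36)*(1/3) = -21*1/3 = -7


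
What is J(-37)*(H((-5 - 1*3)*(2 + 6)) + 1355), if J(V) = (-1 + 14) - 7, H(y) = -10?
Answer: 8070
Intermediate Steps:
J(V) = 6 (J(V) = 13 - 7 = 6)
J(-37)*(H((-5 - 1*3)*(2 + 6)) + 1355) = 6*(-10 + 1355) = 6*1345 = 8070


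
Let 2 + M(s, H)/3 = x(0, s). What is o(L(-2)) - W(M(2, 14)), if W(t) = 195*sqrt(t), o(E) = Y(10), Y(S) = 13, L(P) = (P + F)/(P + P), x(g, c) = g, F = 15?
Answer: 13 - 195*I*sqrt(6) ≈ 13.0 - 477.65*I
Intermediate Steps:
L(P) = (15 + P)/(2*P) (L(P) = (P + 15)/(P + P) = (15 + P)/((2*P)) = (15 + P)*(1/(2*P)) = (15 + P)/(2*P))
o(E) = 13
M(s, H) = -6 (M(s, H) = -6 + 3*0 = -6 + 0 = -6)
o(L(-2)) - W(M(2, 14)) = 13 - 195*sqrt(-6) = 13 - 195*I*sqrt(6)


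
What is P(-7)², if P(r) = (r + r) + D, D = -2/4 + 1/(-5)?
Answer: 21609/100 ≈ 216.09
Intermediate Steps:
D = -7/10 (D = -2*¼ + 1*(-⅕) = -½ - ⅕ = -7/10 ≈ -0.70000)
P(r) = -7/10 + 2*r (P(r) = (r + r) - 7/10 = 2*r - 7/10 = -7/10 + 2*r)
P(-7)² = (-7/10 + 2*(-7))² = (-7/10 - 14)² = (-147/10)² = 21609/100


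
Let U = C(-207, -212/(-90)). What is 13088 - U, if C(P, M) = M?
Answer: 588854/45 ≈ 13086.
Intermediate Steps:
U = 106/45 (U = -212/(-90) = -212*(-1/90) = 106/45 ≈ 2.3556)
13088 - U = 13088 - 1*106/45 = 13088 - 106/45 = 588854/45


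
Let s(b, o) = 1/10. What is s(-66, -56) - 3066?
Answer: -30659/10 ≈ -3065.9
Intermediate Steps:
s(b, o) = ⅒
s(-66, -56) - 3066 = ⅒ - 3066 = -30659/10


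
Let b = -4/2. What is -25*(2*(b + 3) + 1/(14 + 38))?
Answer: -2625/52 ≈ -50.481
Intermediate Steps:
b = -2 (b = -4*1/2 = -2)
-25*(2*(b + 3) + 1/(14 + 38)) = -25*(2*(-2 + 3) + 1/(14 + 38)) = -25*(2*1 + 1/52) = -25*(2 + 1/52) = -25*105/52 = -2625/52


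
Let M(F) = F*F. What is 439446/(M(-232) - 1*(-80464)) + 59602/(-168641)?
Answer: 429251815/147054952 ≈ 2.9190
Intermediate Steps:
M(F) = F²
439446/(M(-232) - 1*(-80464)) + 59602/(-168641) = 439446/((-232)² - 1*(-80464)) + 59602/(-168641) = 439446/(53824 + 80464) + 59602*(-1/168641) = 439446/134288 - 59602/168641 = 439446*(1/134288) - 59602/168641 = 31389/9592 - 59602/168641 = 429251815/147054952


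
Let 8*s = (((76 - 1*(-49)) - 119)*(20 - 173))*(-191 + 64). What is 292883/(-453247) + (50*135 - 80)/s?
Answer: -4980398759/26421127371 ≈ -0.18850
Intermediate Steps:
s = 58293/4 (s = ((((76 - 1*(-49)) - 119)*(20 - 173))*(-191 + 64))/8 = ((((76 + 49) - 119)*(-153))*(-127))/8 = (((125 - 119)*(-153))*(-127))/8 = ((6*(-153))*(-127))/8 = (-918*(-127))/8 = (1/8)*116586 = 58293/4 ≈ 14573.)
292883/(-453247) + (50*135 - 80)/s = 292883/(-453247) + (50*135 - 80)/(58293/4) = 292883*(-1/453247) + (6750 - 80)*(4/58293) = -292883/453247 + 6670*(4/58293) = -292883/453247 + 26680/58293 = -4980398759/26421127371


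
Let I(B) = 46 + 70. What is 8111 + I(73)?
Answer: 8227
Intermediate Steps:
I(B) = 116
8111 + I(73) = 8111 + 116 = 8227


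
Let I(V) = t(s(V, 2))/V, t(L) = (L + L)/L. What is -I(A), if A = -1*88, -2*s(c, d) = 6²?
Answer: 1/44 ≈ 0.022727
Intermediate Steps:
s(c, d) = -18 (s(c, d) = -½*6² = -½*36 = -18)
A = -88
t(L) = 2 (t(L) = (2*L)/L = 2)
I(V) = 2/V
-I(A) = -2/(-88) = -2*(-1)/88 = -1*(-1/44) = 1/44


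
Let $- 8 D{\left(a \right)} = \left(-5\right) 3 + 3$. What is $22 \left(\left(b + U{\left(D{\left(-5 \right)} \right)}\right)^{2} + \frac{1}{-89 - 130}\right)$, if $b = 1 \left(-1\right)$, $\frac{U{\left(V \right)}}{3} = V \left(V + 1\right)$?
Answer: $\frac{4049353}{1752} \approx 2311.3$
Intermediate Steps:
$D{\left(a \right)} = \frac{3}{2}$ ($D{\left(a \right)} = - \frac{\left(-5\right) 3 + 3}{8} = - \frac{-15 + 3}{8} = \left(- \frac{1}{8}\right) \left(-12\right) = \frac{3}{2}$)
$U{\left(V \right)} = 3 V \left(1 + V\right)$ ($U{\left(V \right)} = 3 V \left(V + 1\right) = 3 V \left(1 + V\right)$)
$b = -1$
$22 \left(\left(b + U{\left(D{\left(-5 \right)} \right)}\right)^{2} + \frac{1}{-89 - 130}\right) = 22 \left(\left(-1 + 3 \cdot \frac{3}{2} \left(1 + \frac{3}{2}\right)\right)^{2} + \frac{1}{-89 - 130}\right) = 22 \left(\left(-1 + 3 \cdot \frac{3}{2} \cdot \frac{5}{2}\right)^{2} + \frac{1}{-219}\right) = 22 \left(\left(-1 + \frac{45}{4}\right)^{2} - \frac{1}{219}\right) = 22 \left(\left(\frac{41}{4}\right)^{2} - \frac{1}{219}\right) = 22 \left(\frac{1681}{16} - \frac{1}{219}\right) = 22 \cdot \frac{368123}{3504} = \frac{4049353}{1752}$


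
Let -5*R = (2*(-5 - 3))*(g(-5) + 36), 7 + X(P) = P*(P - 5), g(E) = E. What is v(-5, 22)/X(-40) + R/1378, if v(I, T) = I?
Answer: 427439/6176885 ≈ 0.069200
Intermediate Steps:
X(P) = -7 + P*(-5 + P) (X(P) = -7 + P*(P - 5) = -7 + P*(-5 + P))
R = 496/5 (R = -2*(-5 - 3)*(-5 + 36)/5 = -2*(-8)*31/5 = -(-16)*31/5 = -⅕*(-496) = 496/5 ≈ 99.200)
v(-5, 22)/X(-40) + R/1378 = -5/(-7 + (-40)² - 5*(-40)) + (496/5)/1378 = -5/(-7 + 1600 + 200) + (496/5)*(1/1378) = -5/1793 + 248/3445 = 427439/6176885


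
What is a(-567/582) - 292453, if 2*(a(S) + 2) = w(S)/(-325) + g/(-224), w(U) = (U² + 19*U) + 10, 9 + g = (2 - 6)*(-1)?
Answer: -400648813006287/1369950400 ≈ -2.9246e+5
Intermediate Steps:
g = -5 (g = -9 + (2 - 6)*(-1) = -9 - 4*(-1) = -9 + 4 = -5)
w(U) = 10 + U² + 19*U
a(S) = -58363/29120 - 19*S/650 - S²/650 (a(S) = -2 + ((10 + S² + 19*S)/(-325) - 5/(-224))/2 = -2 + ((10 + S² + 19*S)*(-1/325) - 5*(-1/224))/2 = -2 + ((-2/65 - 19*S/325 - S²/325) + 5/224)/2 = -2 + (-123/14560 - 19*S/325 - S²/325)/2 = -2 + (-123/29120 - 19*S/650 - S²/650) = -58363/29120 - 19*S/650 - S²/650)
a(-567/582) - 292453 = (-58363/29120 - (-10773)/(650*582) - (-567/582)²/650) - 292453 = (-58363/29120 - (-10773)/(650*582) - (-567*1/582)²/650) - 292453 = (-58363/29120 - 19/650*(-189/194) - (-189/194)²/650) - 292453 = (-58363/29120 + 3591/126100 - 1/650*35721/37636) - 292453 = (-58363/29120 + 3591/126100 - 35721/24463400) - 292453 = -2708675087/1369950400 - 292453 = -400648813006287/1369950400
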